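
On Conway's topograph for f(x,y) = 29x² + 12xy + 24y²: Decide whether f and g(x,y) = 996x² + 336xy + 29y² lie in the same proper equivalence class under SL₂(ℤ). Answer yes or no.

D₁ = -2640, D₂ = -2640
f: flip: (29,12,24)→(24,-12,29)
f: reduced (well bottom): (24,-12,29) with a≤c, −a<b≤a
g: flip: (996,336,29)→(29,-336,996)
g: translate: b→12 (≡-336 mod 58), so (29,-336,996)→(29,12,24)
g: flip: (29,12,24)→(24,-12,29)
g: reduced (well bottom): (24,-12,29) with a≤c, −a<b≤a
reduced forms (24, -12, 29) vs (24, -12, 29) ⇒ equivalent

yes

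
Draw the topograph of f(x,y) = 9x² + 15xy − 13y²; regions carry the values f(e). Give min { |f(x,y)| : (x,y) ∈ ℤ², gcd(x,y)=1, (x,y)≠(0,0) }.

river: ρ → (-13,11,11)
river: ρ → (11,11,-13)
river: ρ → (-13,15,9)
river: ρ → (9,21,-7)
river: ρ → (-7,21,9)
river: ρ → (9,15,-13)
closes: descent 0, river 6
min |a| on river = 7

7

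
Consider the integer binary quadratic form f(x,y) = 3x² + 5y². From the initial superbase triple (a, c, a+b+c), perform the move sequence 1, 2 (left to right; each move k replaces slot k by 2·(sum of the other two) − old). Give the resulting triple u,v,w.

start (3,5,8) = (f(1,0),f(0,1),f(1,1))
replace slot 1: 2·(5+8) − 3 = 23 → (23,5,8)
replace slot 2: 2·(23+8) − 5 = 57 → (23,57,8)

23,57,8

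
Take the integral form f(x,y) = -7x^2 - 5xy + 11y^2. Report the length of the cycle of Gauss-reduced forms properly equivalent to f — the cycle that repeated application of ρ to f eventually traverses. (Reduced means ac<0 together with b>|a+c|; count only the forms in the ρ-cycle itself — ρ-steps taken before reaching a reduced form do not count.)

D = 333, ⌊√D⌋ = 18
descent: ρ → (11,5,-7)  [lands on river]
river: ρ → (-7,9,9)
river: ρ → (9,9,-7)
river: ρ → (-7,5,11)
river: ρ → (11,17,-1)
river: ρ → (-1,17,11)
ρ-cycle length = 6 (tail of 1 descent step not counted)

6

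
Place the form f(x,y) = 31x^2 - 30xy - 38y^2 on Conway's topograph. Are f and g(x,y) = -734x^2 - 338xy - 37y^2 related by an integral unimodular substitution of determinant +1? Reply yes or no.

D₁ = 5612, D₂ = 5612
river cycle of f (length 12): (-38, 30, 31), (31, 32, -37), (-37, 42, 26), (26, 62, -17), (-17, 74, 2), (2, 74, -17), (-17, 62, 26), (26, 42, -37), (-37, 32, 31), (31, 30, -38), … (2 more)
river cycle of g (length 12): (-37, 42, 26), (26, 62, -17), (-17, 74, 2), (2, 74, -17), (-17, 62, 26), (26, 42, -37), (-37, 32, 31), (31, 30, -38), (-38, 46, 23), (23, 46, -38), … (2 more)
cycles coincide ⇒ equivalent

yes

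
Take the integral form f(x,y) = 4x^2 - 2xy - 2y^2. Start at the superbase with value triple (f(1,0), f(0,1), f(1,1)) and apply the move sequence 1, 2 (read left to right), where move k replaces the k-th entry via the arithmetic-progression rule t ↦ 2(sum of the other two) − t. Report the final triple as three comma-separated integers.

start (4,-2,0) = (f(1,0),f(0,1),f(1,1))
replace slot 1: 2·((-2)+0) − 4 = -8 → (-8,-2,0)
replace slot 2: 2·((-8)+0) − (-2) = -14 → (-8,-14,0)

-8,-14,0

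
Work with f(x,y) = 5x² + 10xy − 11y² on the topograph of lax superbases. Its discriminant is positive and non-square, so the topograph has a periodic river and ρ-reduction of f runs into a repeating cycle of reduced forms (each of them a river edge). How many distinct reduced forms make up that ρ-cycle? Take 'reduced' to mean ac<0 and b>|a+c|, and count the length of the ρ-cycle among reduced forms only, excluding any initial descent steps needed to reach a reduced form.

D = 320, ⌊√D⌋ = 17
river: ρ → (-11,12,4)
river: ρ → (4,12,-11)
river: ρ → (-11,10,5)
river: ρ → (5,10,-11)
ρ-cycle length = 4 (tail of 0 descent steps not counted)

4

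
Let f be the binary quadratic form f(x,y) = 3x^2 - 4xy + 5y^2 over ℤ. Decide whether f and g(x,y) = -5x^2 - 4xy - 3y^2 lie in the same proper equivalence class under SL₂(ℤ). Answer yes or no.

D₁ = -44, D₂ = -44
f: translate: b→2 (≡-4 mod 6), so (3,-4,5)→(3,2,4)
f: reduced (well bottom): (3,2,4) with a≤c, −a<b≤a
g is negative-definite; reduce −g:
−g: flip: (5,4,3)→(3,-4,5)
−g: translate: b→2 (≡-4 mod 6), so (3,-4,5)→(3,2,4)
−g: reduced (well bottom): (3,2,4) with a≤c, −a<b≤a
flip sign back: reduced form of g is (-3,-2,-4)
reduced forms (3, 2, 4) vs (-3, -2, -4) ⇒ inequivalent

no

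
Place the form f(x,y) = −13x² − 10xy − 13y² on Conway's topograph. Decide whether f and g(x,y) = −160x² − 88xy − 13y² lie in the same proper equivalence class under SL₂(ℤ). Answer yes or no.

D₁ = -576, D₂ = -576
f is negative-definite; reduce −f:
−f: reduced (well bottom): (13,10,13) with a≤c, −a<b≤a
flip sign back: reduced form of f is (-13,-10,-13)
g is negative-definite; reduce −g:
−g: flip: (160,88,13)→(13,-88,160)
−g: translate: b→-10 (≡-88 mod 26), so (13,-88,160)→(13,-10,13)
−g: flip: (13,-10,13)→(13,10,13)
−g: reduced (well bottom): (13,10,13) with a≤c, −a<b≤a
flip sign back: reduced form of g is (-13,-10,-13)
reduced forms (-13, -10, -13) vs (-13, -10, -13) ⇒ equivalent

yes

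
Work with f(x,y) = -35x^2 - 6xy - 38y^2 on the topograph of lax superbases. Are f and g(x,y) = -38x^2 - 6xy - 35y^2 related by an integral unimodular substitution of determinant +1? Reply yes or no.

D₁ = -5284, D₂ = -5284
f is negative-definite; reduce −f:
−f: reduced (well bottom): (35,6,38) with a≤c, −a<b≤a
flip sign back: reduced form of f is (-35,-6,-38)
g is negative-definite; reduce −g:
−g: flip: (38,6,35)→(35,-6,38)
−g: reduced (well bottom): (35,-6,38) with a≤c, −a<b≤a
flip sign back: reduced form of g is (-35,6,-38)
reduced forms (-35, -6, -38) vs (-35, 6, -38) ⇒ inequivalent

no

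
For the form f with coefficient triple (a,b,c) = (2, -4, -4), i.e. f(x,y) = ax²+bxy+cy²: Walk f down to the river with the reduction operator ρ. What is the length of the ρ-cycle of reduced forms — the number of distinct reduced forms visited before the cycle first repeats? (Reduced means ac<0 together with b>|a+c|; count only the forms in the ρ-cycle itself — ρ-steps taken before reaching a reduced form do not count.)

D = 48, ⌊√D⌋ = 6
descent: ρ → (-4,4,2)  [lands on river]
river: ρ → (2,4,-4)
ρ-cycle length = 2 (tail of 1 descent step not counted)

2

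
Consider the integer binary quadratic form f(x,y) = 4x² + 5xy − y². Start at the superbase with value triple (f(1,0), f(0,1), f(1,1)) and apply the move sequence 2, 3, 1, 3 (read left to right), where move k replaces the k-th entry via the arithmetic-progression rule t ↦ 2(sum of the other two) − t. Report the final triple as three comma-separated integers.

start (4,-1,8) = (f(1,0),f(0,1),f(1,1))
replace slot 2: 2·(4+8) − (-1) = 25 → (4,25,8)
replace slot 3: 2·(4+25) − 8 = 50 → (4,25,50)
replace slot 1: 2·(25+50) − 4 = 146 → (146,25,50)
replace slot 3: 2·(146+25) − 50 = 292 → (146,25,292)

146,25,292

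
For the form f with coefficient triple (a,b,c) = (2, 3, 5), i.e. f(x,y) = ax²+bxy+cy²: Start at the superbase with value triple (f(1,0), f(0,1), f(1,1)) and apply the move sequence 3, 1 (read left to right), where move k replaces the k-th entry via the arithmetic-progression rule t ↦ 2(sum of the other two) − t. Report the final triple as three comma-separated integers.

start (2,5,10) = (f(1,0),f(0,1),f(1,1))
replace slot 3: 2·(2+5) − 10 = 4 → (2,5,4)
replace slot 1: 2·(5+4) − 2 = 16 → (16,5,4)

16,5,4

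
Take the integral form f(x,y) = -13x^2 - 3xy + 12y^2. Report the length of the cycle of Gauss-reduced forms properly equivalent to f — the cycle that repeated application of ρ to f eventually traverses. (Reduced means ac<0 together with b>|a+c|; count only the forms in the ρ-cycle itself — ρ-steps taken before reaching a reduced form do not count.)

D = 633, ⌊√D⌋ = 25
descent: ρ → (12,3,-13)  [lands on river]
river: ρ → (-13,23,2)
river: ρ → (2,25,-1)
river: ρ → (-1,25,2)
river: ρ → (2,23,-13)
river: ρ → (-13,3,12)
river: ρ → (12,21,-4)
river: ρ → (-4,19,17)
river: ρ → (17,15,-6)
river: ρ → (-6,21,8)
river: ρ → (8,11,-16)
river: ρ → (-16,21,3)
river: ρ → (3,21,-16)
river: ρ → (-16,11,8)
river: ρ → (8,21,-6)
river: ρ → (-6,15,17)
river: ρ → (17,19,-4)
river: ρ → (-4,21,12)
ρ-cycle length = 18 (tail of 1 descent step not counted)

18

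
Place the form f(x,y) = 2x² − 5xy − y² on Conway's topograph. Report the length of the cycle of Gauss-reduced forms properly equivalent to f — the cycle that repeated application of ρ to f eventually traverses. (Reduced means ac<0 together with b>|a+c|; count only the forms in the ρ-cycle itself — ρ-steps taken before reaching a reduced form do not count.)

D = 33, ⌊√D⌋ = 5
descent: ρ → (-1,5,2)  [lands on river]
river: ρ → (2,3,-3)
river: ρ → (-3,3,2)
river: ρ → (2,5,-1)
ρ-cycle length = 4 (tail of 1 descent step not counted)

4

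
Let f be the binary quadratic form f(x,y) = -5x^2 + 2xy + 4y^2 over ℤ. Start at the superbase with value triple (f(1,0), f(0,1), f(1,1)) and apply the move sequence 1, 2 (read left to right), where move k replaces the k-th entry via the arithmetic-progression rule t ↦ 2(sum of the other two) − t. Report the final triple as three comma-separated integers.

start (-5,4,1) = (f(1,0),f(0,1),f(1,1))
replace slot 1: 2·(4+1) − (-5) = 15 → (15,4,1)
replace slot 2: 2·(15+1) − 4 = 28 → (15,28,1)

15,28,1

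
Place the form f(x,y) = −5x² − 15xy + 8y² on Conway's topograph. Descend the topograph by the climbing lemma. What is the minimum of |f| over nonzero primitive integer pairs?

descent: ρ → (8,15,-5)  [lands on river]
river: ρ → (-5,15,8)
river: ρ → (8,17,-3)
river: ρ → (-3,19,2)
river: ρ → (2,17,-12)
river: ρ → (-12,7,7)
river: ρ → (7,7,-12)
river: ρ → (-12,17,2)
river: ρ → (2,19,-3)
river: ρ → (-3,17,8)
closes: descent 1, river 10
min |a| on river = 2

2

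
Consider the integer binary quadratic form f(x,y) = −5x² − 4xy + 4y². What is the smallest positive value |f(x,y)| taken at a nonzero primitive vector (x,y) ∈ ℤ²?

descent: ρ → (4,4,-5)  [lands on river]
river: ρ → (-5,6,3)
river: ρ → (3,6,-5)
river: ρ → (-5,4,4)
closes: descent 1, river 4
min |a| on river = 3

3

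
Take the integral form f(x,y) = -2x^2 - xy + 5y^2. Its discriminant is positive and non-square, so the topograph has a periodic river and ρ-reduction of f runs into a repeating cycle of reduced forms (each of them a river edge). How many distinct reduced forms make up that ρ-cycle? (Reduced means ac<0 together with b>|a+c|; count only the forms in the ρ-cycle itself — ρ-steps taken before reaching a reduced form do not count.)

D = 41, ⌊√D⌋ = 6
descent: ρ → (5,1,-2)
descent: ρ → (-2,3,4)  [lands on river]
river: ρ → (4,5,-1)
river: ρ → (-1,5,4)
river: ρ → (4,3,-2)
river: ρ → (-2,5,2)
river: ρ → (2,3,-4)
river: ρ → (-4,5,1)
river: ρ → (1,5,-4)
river: ρ → (-4,3,2)
river: ρ → (2,5,-2)
ρ-cycle length = 10 (tail of 2 descent steps not counted)

10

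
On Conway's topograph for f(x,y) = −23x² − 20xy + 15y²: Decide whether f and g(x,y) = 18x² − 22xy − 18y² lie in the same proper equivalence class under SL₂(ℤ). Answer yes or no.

D₁ = 1780, D₂ = 1780
river cycle of f (length 18): (15, 20, -23), (-23, 26, 12), (12, 22, -27), (-27, 32, 7), (7, 38, -12), (-12, 34, 13), (13, 18, -28), (-28, 38, 3), (3, 40, -15), (-15, 20, 23), … (8 more)
river cycle of g (length 10): (-18, 22, 18), (18, 14, -22), (-22, 30, 10), (10, 30, -22), (-22, 14, 18), (18, 22, -18), (-18, 14, 22), (22, 30, -10), (-10, 30, 22), (22, 14, -18)
cycles differ ⇒ inequivalent

no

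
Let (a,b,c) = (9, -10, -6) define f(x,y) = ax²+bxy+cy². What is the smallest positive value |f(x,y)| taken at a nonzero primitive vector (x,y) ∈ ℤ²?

descent: ρ → (-6,10,9)  [lands on river]
river: ρ → (9,8,-7)
river: ρ → (-7,6,10)
river: ρ → (10,14,-3)
river: ρ → (-3,16,5)
river: ρ → (5,14,-6)
closes: descent 1, river 6
min |a| on river = 3

3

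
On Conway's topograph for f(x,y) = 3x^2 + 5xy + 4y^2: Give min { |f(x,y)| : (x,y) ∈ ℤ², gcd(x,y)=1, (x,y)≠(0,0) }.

translate: b→-1 (≡5 mod 6), so (3,5,4)→(3,-1,2)
flip: (3,-1,2)→(2,1,3)
reduced (well bottom): (2,1,3) with a≤c, −a<b≤a
well minimum = a = 2

2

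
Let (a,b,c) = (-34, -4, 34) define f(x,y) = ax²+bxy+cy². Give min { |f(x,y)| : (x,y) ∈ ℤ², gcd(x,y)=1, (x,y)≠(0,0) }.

descent: ρ → (34,4,-34)  [lands on river]
river: ρ → (-34,64,4)
river: ρ → (4,64,-34)
river: ρ → (-34,4,34)
river: ρ → (34,64,-4)
river: ρ → (-4,64,34)
closes: descent 1, river 6
min |a| on river = 4

4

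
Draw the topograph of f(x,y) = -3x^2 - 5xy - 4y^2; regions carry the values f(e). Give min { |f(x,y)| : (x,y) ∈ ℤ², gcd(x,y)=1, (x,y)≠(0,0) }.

translate: b→-1 (≡5 mod 6), so (3,5,4)→(3,-1,2)
flip: (3,-1,2)→(2,1,3)
reduced (well bottom): (2,1,3) with a≤c, −a<b≤a
well minimum |f| = |-2| = 2 (negative-definite)

2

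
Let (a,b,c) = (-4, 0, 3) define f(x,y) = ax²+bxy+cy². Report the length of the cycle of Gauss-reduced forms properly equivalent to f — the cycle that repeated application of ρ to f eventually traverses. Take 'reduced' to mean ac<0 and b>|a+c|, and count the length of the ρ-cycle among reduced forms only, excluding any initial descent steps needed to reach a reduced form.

D = 48, ⌊√D⌋ = 6
descent: ρ → (3,6,-1)  [lands on river]
river: ρ → (-1,6,3)
ρ-cycle length = 2 (tail of 1 descent step not counted)

2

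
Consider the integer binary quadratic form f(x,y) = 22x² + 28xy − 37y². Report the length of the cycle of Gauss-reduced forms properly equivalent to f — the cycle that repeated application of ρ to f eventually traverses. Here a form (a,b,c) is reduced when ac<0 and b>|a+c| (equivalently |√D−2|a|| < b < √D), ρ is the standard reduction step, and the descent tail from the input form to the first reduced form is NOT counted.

D = 4040, ⌊√D⌋ = 63
river: ρ → (-37,46,13)
river: ρ → (13,58,-13)
river: ρ → (-13,46,37)
river: ρ → (37,28,-22)
river: ρ → (-22,60,5)
river: ρ → (5,60,-22)
river: ρ → (-22,28,37)
river: ρ → (37,46,-13)
river: ρ → (-13,58,13)
river: ρ → (13,46,-37)
river: ρ → (-37,28,22)
river: ρ → (22,60,-5)
river: ρ → (-5,60,22)
river: ρ → (22,28,-37)
ρ-cycle length = 14 (tail of 0 descent steps not counted)

14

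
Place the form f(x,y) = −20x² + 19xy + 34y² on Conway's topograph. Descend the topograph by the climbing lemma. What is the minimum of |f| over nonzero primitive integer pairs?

river: ρ → (34,49,-5)
river: ρ → (-5,51,24)
river: ρ → (24,45,-11)
river: ρ → (-11,43,28)
river: ρ → (28,13,-26)
river: ρ → (-26,39,15)
river: ρ → (15,51,-8)
river: ρ → (-8,45,33)
river: ρ → (33,21,-20)
river: ρ → (-20,19,34)
closes: descent 0, river 10
min |a| on river = 5

5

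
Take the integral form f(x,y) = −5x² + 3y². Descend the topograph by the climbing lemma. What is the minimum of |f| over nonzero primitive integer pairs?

descent: ρ → (3,6,-2)  [lands on river]
river: ρ → (-2,6,3)
closes: descent 1, river 2
min |a| on river = 2

2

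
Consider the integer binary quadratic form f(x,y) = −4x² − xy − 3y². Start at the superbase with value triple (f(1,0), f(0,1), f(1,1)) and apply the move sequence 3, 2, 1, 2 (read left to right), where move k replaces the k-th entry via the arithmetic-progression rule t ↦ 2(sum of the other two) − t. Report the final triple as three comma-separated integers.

start (-4,-3,-8) = (f(1,0),f(0,1),f(1,1))
replace slot 3: 2·((-4)+(-3)) − (-8) = -6 → (-4,-3,-6)
replace slot 2: 2·((-4)+(-6)) − (-3) = -17 → (-4,-17,-6)
replace slot 1: 2·((-17)+(-6)) − (-4) = -42 → (-42,-17,-6)
replace slot 2: 2·((-42)+(-6)) − (-17) = -79 → (-42,-79,-6)

-42,-79,-6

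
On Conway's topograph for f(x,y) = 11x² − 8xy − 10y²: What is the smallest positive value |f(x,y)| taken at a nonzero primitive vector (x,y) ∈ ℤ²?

descent: ρ → (-10,8,11)  [lands on river]
river: ρ → (11,14,-7)
river: ρ → (-7,14,11)
river: ρ → (11,8,-10)
river: ρ → (-10,12,9)
river: ρ → (9,6,-13)
river: ρ → (-13,20,2)
river: ρ → (2,20,-13)
river: ρ → (-13,6,9)
river: ρ → (9,12,-10)
closes: descent 1, river 10
min |a| on river = 2

2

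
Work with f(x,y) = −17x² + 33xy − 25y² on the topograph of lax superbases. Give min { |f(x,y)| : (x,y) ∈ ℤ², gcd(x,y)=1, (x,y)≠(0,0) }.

translate: b→1 (≡-33 mod 34), so (17,-33,25)→(17,1,9)
flip: (17,1,9)→(9,-1,17)
reduced (well bottom): (9,-1,17) with a≤c, −a<b≤a
well minimum |f| = |-9| = 9 (negative-definite)

9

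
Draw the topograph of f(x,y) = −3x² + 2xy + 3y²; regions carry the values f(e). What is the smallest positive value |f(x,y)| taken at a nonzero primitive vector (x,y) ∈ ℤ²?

river: ρ → (3,4,-2)
river: ρ → (-2,4,3)
river: ρ → (3,2,-3)
river: ρ → (-3,4,2)
river: ρ → (2,4,-3)
river: ρ → (-3,2,3)
closes: descent 0, river 6
min |a| on river = 2

2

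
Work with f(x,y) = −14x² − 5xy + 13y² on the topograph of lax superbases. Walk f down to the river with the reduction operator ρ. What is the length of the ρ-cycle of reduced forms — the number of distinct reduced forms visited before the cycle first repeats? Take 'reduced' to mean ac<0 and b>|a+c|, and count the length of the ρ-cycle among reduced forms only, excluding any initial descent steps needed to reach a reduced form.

D = 753, ⌊√D⌋ = 27
descent: ρ → (13,5,-14)  [lands on river]
river: ρ → (-14,23,4)
river: ρ → (4,25,-8)
river: ρ → (-8,23,7)
river: ρ → (7,19,-14)
river: ρ → (-14,9,12)
river: ρ → (12,15,-11)
river: ρ → (-11,7,16)
river: ρ → (16,25,-2)
river: ρ → (-2,27,3)
river: ρ → (3,27,-2)
river: ρ → (-2,25,16)
river: ρ → (16,7,-11)
river: ρ → (-11,15,12)
river: ρ → (12,9,-14)
river: ρ → (-14,19,7)
river: ρ → (7,23,-8)
river: ρ → (-8,25,4)
river: ρ → (4,23,-14)
river: ρ → (-14,5,13)
river: ρ → (13,21,-6)
river: ρ → (-6,27,1)
river: ρ → (1,27,-6)
river: ρ → (-6,21,13)
ρ-cycle length = 24 (tail of 1 descent step not counted)

24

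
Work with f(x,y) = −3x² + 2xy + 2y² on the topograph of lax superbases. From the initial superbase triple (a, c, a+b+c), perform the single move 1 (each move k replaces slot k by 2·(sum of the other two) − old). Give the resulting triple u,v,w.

start (-3,2,1) = (f(1,0),f(0,1),f(1,1))
replace slot 1: 2·(2+1) − (-3) = 9 → (9,2,1)

9,2,1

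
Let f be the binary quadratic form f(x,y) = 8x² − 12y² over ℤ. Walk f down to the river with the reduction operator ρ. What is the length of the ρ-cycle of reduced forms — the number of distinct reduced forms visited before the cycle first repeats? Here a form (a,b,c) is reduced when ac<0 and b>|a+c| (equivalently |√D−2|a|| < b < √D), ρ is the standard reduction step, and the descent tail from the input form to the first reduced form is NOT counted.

D = 384, ⌊√D⌋ = 19
descent: ρ → (-12,0,8)
descent: ρ → (8,16,-4)  [lands on river]
river: ρ → (-4,16,8)
ρ-cycle length = 2 (tail of 2 descent steps not counted)

2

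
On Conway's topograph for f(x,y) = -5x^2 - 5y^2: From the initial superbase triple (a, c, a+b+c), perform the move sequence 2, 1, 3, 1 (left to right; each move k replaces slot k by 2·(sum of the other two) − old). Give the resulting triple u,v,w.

start (-5,-5,-10) = (f(1,0),f(0,1),f(1,1))
replace slot 2: 2·((-5)+(-10)) − (-5) = -25 → (-5,-25,-10)
replace slot 1: 2·((-25)+(-10)) − (-5) = -65 → (-65,-25,-10)
replace slot 3: 2·((-65)+(-25)) − (-10) = -170 → (-65,-25,-170)
replace slot 1: 2·((-25)+(-170)) − (-65) = -325 → (-325,-25,-170)

-325,-25,-170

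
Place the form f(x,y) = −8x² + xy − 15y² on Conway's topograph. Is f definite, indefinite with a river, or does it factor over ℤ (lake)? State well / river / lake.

D = b²−4ac = 1² − 4·(-8)·(-15) = -479
D < 0 ⇒ definite ⇒ every region one sign ⇒ single well

well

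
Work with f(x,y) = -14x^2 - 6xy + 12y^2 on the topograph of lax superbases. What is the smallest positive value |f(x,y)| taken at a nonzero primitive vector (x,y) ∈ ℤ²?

descent: ρ → (12,6,-14)  [lands on river]
river: ρ → (-14,22,4)
river: ρ → (4,26,-2)
river: ρ → (-2,26,4)
river: ρ → (4,22,-14)
river: ρ → (-14,6,12)
river: ρ → (12,18,-8)
river: ρ → (-8,14,16)
river: ρ → (16,18,-6)
river: ρ → (-6,18,16)
river: ρ → (16,14,-8)
river: ρ → (-8,18,12)
closes: descent 1, river 12
min |a| on river = 2

2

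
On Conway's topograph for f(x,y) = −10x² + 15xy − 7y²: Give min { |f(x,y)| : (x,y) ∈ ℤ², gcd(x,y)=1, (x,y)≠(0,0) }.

translate: b→5 (≡-15 mod 20), so (10,-15,7)→(10,5,2)
flip: (10,5,2)→(2,-5,10)
translate: b→-1 (≡-5 mod 4), so (2,-5,10)→(2,-1,7)
reduced (well bottom): (2,-1,7) with a≤c, −a<b≤a
well minimum |f| = |-2| = 2 (negative-definite)

2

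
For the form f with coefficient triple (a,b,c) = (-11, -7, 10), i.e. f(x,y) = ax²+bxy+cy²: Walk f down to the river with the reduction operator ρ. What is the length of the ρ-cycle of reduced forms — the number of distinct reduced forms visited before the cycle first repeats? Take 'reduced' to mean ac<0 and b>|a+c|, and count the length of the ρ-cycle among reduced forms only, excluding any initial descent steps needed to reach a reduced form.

D = 489, ⌊√D⌋ = 22
descent: ρ → (10,7,-11)  [lands on river]
river: ρ → (-11,15,6)
river: ρ → (6,21,-2)
river: ρ → (-2,19,16)
river: ρ → (16,13,-5)
river: ρ → (-5,17,10)
river: ρ → (10,3,-12)
river: ρ → (-12,21,1)
river: ρ → (1,21,-12)
river: ρ → (-12,3,10)
river: ρ → (10,17,-5)
river: ρ → (-5,13,16)
river: ρ → (16,19,-2)
river: ρ → (-2,21,6)
river: ρ → (6,15,-11)
river: ρ → (-11,7,10)
river: ρ → (10,13,-8)
river: ρ → (-8,19,4)
river: ρ → (4,21,-3)
river: ρ → (-3,21,4)
river: ρ → (4,19,-8)
river: ρ → (-8,13,10)
ρ-cycle length = 22 (tail of 1 descent step not counted)

22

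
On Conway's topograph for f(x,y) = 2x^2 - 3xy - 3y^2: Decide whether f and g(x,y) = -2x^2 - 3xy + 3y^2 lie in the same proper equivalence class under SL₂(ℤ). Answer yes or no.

D₁ = 33, D₂ = 33
river cycle of f (length 4): (-3, 3, 2), (2, 5, -1), (-1, 5, 2), (2, 3, -3)
river cycle of g (length 4): (3, 3, -2), (-2, 5, 1), (1, 5, -2), (-2, 3, 3)
cycles differ ⇒ inequivalent

no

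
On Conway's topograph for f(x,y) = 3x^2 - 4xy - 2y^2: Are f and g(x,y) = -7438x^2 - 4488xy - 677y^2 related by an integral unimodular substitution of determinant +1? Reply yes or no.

D₁ = 40, D₂ = 40
river cycle of f (length 6): (-2, 4, 3), (3, 2, -3), (-3, 4, 2), (2, 4, -3), (-3, 2, 3), (3, 4, -2)
river cycle of g (length 6): (-2, 4, 3), (3, 2, -3), (-3, 4, 2), (2, 4, -3), (-3, 2, 3), (3, 4, -2)
cycles coincide ⇒ equivalent

yes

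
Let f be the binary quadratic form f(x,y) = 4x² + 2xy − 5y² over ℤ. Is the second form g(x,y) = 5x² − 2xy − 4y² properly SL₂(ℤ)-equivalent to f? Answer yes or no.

D₁ = 84, D₂ = 84
river cycle of f (length 6): (-5, 8, 1), (1, 8, -5), (-5, 2, 4), (4, 6, -3), (-3, 6, 4), (4, 2, -5)
river cycle of g (length 6): (-4, 2, 5), (5, 8, -1), (-1, 8, 5), (5, 2, -4), (-4, 6, 3), (3, 6, -4)
cycles differ ⇒ inequivalent

no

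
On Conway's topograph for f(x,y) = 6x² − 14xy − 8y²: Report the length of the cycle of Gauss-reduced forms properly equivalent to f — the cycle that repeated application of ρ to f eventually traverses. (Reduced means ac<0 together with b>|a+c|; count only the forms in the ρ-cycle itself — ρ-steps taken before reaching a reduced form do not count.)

D = 388, ⌊√D⌋ = 19
descent: ρ → (-8,14,6)  [lands on river]
river: ρ → (6,10,-12)
river: ρ → (-12,14,4)
river: ρ → (4,18,-4)
river: ρ → (-4,14,12)
river: ρ → (12,10,-6)
river: ρ → (-6,14,8)
river: ρ → (8,18,-2)
river: ρ → (-2,18,8)
river: ρ → (8,14,-6)
river: ρ → (-6,10,12)
river: ρ → (12,14,-4)
river: ρ → (-4,18,4)
river: ρ → (4,14,-12)
river: ρ → (-12,10,6)
river: ρ → (6,14,-8)
river: ρ → (-8,18,2)
river: ρ → (2,18,-8)
ρ-cycle length = 18 (tail of 1 descent step not counted)

18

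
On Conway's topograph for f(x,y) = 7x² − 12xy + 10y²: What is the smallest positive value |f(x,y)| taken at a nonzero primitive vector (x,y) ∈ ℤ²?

translate: b→2 (≡-12 mod 14), so (7,-12,10)→(7,2,5)
flip: (7,2,5)→(5,-2,7)
reduced (well bottom): (5,-2,7) with a≤c, −a<b≤a
well minimum = a = 5

5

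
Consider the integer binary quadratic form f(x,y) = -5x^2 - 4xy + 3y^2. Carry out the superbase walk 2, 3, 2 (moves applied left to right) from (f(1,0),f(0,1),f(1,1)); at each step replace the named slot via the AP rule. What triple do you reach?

start (-5,3,-6) = (f(1,0),f(0,1),f(1,1))
replace slot 2: 2·((-5)+(-6)) − 3 = -25 → (-5,-25,-6)
replace slot 3: 2·((-5)+(-25)) − (-6) = -54 → (-5,-25,-54)
replace slot 2: 2·((-5)+(-54)) − (-25) = -93 → (-5,-93,-54)

-5,-93,-54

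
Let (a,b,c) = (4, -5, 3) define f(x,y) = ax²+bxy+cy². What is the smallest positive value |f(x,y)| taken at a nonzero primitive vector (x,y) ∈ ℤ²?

translate: b→3 (≡-5 mod 8), so (4,-5,3)→(4,3,2)
flip: (4,3,2)→(2,-3,4)
translate: b→1 (≡-3 mod 4), so (2,-3,4)→(2,1,3)
reduced (well bottom): (2,1,3) with a≤c, −a<b≤a
well minimum = a = 2

2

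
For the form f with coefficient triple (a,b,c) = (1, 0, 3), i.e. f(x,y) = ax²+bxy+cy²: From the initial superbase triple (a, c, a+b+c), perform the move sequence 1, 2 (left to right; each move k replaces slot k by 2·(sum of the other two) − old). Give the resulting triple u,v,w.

start (1,3,4) = (f(1,0),f(0,1),f(1,1))
replace slot 1: 2·(3+4) − 1 = 13 → (13,3,4)
replace slot 2: 2·(13+4) − 3 = 31 → (13,31,4)

13,31,4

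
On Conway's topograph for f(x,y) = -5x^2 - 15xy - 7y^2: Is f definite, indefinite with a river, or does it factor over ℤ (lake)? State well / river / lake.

D = b²−4ac = (-15)² − 4·(-5)·(-7) = 85
D > 0 non-square ⇒ indefinite ⇒ periodic river

river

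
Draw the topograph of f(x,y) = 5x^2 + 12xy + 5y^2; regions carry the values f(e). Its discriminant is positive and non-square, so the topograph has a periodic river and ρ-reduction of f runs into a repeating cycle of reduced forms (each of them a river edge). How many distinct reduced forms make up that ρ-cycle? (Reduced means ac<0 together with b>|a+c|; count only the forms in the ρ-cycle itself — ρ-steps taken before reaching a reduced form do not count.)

D = 44, ⌊√D⌋ = 6
descent: ρ → (5,-2,-2)
descent: ρ → (-2,6,1)  [lands on river]
river: ρ → (1,6,-2)
ρ-cycle length = 2 (tail of 2 descent steps not counted)

2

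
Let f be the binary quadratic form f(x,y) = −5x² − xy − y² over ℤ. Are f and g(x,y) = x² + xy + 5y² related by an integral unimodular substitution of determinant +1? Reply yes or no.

D₁ = -19, D₂ = -19
f is negative-definite; reduce −f:
−f: flip: (5,1,1)→(1,-1,5)
−f: translate: b→1 (≡-1 mod 2), so (1,-1,5)→(1,1,5)
−f: reduced (well bottom): (1,1,5) with a≤c, −a<b≤a
flip sign back: reduced form of f is (-1,-1,-5)
g: reduced (well bottom): (1,1,5) with a≤c, −a<b≤a
reduced forms (-1, -1, -5) vs (1, 1, 5) ⇒ inequivalent

no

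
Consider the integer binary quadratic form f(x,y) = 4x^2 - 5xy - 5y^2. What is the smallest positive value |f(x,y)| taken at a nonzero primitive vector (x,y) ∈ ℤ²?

descent: ρ → (-5,5,4)  [lands on river]
river: ρ → (4,3,-6)
river: ρ → (-6,9,1)
river: ρ → (1,9,-6)
river: ρ → (-6,3,4)
river: ρ → (4,5,-5)
closes: descent 1, river 6
min |a| on river = 1

1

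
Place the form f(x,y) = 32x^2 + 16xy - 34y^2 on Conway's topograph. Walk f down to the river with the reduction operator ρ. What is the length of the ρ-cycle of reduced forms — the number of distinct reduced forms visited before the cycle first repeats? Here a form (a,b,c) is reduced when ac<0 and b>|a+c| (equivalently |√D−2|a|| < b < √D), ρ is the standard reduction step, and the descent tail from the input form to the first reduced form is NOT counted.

D = 4608, ⌊√D⌋ = 67
river: ρ → (-34,52,14)
river: ρ → (14,60,-18)
river: ρ → (-18,48,32)
river: ρ → (32,16,-34)
ρ-cycle length = 4 (tail of 0 descent steps not counted)

4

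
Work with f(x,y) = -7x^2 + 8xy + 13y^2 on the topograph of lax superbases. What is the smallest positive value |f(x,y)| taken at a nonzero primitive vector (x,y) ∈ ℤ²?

river: ρ → (13,18,-2)
river: ρ → (-2,18,13)
river: ρ → (13,8,-7)
river: ρ → (-7,20,1)
river: ρ → (1,20,-7)
river: ρ → (-7,8,13)
closes: descent 0, river 6
min |a| on river = 1

1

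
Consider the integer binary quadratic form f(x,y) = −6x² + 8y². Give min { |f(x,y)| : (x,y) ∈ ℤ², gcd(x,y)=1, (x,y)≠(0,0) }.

descent: ρ → (8,0,-6)
descent: ρ → (-6,12,2)  [lands on river]
river: ρ → (2,12,-6)
closes: descent 2, river 2
min |a| on river = 2

2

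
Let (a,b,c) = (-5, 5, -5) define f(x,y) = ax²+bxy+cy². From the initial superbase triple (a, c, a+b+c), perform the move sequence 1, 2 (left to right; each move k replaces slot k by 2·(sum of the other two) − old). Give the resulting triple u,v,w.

start (-5,-5,-5) = (f(1,0),f(0,1),f(1,1))
replace slot 1: 2·((-5)+(-5)) − (-5) = -15 → (-15,-5,-5)
replace slot 2: 2·((-15)+(-5)) − (-5) = -35 → (-15,-35,-5)

-15,-35,-5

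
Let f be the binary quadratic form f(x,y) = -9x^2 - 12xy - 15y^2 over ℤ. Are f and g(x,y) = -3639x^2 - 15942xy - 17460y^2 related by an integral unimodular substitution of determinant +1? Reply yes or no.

D₁ = -396, D₂ = -396
f is negative-definite; reduce −f:
−f: translate: b→-6 (≡12 mod 18), so (9,12,15)→(9,-6,12)
−f: reduced (well bottom): (9,-6,12) with a≤c, −a<b≤a
flip sign back: reduced form of f is (-9,6,-12)
g is negative-definite; reduce −g:
−g: translate: b→1386 (≡15942 mod 7278), so (3639,15942,17460)→(3639,1386,132)
−g: flip: (3639,1386,132)→(132,-1386,3639)
−g: translate: b→-66 (≡-1386 mod 264), so (132,-1386,3639)→(132,-66,9)
−g: flip: (132,-66,9)→(9,66,132)
−g: translate: b→-6 (≡66 mod 18), so (9,66,132)→(9,-6,12)
−g: reduced (well bottom): (9,-6,12) with a≤c, −a<b≤a
flip sign back: reduced form of g is (-9,6,-12)
reduced forms (-9, 6, -12) vs (-9, 6, -12) ⇒ equivalent

yes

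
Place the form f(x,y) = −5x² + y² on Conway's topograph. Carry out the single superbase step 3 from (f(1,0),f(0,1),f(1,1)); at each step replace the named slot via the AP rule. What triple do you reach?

start (-5,1,-4) = (f(1,0),f(0,1),f(1,1))
replace slot 3: 2·((-5)+1) − (-4) = -4 → (-5,1,-4)

-5,1,-4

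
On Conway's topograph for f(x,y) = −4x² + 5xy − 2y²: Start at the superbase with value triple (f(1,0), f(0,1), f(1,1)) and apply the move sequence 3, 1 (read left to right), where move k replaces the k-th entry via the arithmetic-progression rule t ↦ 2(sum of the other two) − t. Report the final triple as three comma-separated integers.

start (-4,-2,-1) = (f(1,0),f(0,1),f(1,1))
replace slot 3: 2·((-4)+(-2)) − (-1) = -11 → (-4,-2,-11)
replace slot 1: 2·((-2)+(-11)) − (-4) = -22 → (-22,-2,-11)

-22,-2,-11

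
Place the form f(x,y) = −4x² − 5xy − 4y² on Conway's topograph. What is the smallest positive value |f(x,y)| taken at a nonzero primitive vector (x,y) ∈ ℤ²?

translate: b→-3 (≡5 mod 8), so (4,5,4)→(4,-3,3)
flip: (4,-3,3)→(3,3,4)
reduced (well bottom): (3,3,4) with a≤c, −a<b≤a
well minimum |f| = |-3| = 3 (negative-definite)

3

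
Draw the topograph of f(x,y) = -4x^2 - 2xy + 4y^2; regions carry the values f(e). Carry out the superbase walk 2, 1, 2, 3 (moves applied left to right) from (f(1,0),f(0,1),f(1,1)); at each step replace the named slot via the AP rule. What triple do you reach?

start (-4,4,-2) = (f(1,0),f(0,1),f(1,1))
replace slot 2: 2·((-4)+(-2)) − 4 = -16 → (-4,-16,-2)
replace slot 1: 2·((-16)+(-2)) − (-4) = -32 → (-32,-16,-2)
replace slot 2: 2·((-32)+(-2)) − (-16) = -52 → (-32,-52,-2)
replace slot 3: 2·((-32)+(-52)) − (-2) = -166 → (-32,-52,-166)

-32,-52,-166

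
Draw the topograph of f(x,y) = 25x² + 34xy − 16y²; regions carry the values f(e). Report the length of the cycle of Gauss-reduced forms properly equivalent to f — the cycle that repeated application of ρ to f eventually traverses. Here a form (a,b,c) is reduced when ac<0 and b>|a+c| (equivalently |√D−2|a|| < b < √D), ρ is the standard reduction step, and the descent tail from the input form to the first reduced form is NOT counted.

D = 2756, ⌊√D⌋ = 52
river: ρ → (-16,30,29)
river: ρ → (29,28,-17)
river: ρ → (-17,40,17)
river: ρ → (17,28,-29)
river: ρ → (-29,30,16)
river: ρ → (16,34,-25)
river: ρ → (-25,16,25)
river: ρ → (25,34,-16)
ρ-cycle length = 8 (tail of 0 descent steps not counted)

8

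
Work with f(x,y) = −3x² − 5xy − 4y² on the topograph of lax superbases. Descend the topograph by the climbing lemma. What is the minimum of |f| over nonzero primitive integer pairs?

translate: b→-1 (≡5 mod 6), so (3,5,4)→(3,-1,2)
flip: (3,-1,2)→(2,1,3)
reduced (well bottom): (2,1,3) with a≤c, −a<b≤a
well minimum |f| = |-2| = 2 (negative-definite)

2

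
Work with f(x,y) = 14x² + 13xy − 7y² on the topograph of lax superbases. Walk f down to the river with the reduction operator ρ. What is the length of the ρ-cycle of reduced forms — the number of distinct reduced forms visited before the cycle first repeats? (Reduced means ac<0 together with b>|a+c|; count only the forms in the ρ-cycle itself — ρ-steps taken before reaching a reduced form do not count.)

D = 561, ⌊√D⌋ = 23
river: ρ → (-7,15,12)
river: ρ → (12,9,-10)
river: ρ → (-10,11,11)
river: ρ → (11,11,-10)
river: ρ → (-10,9,12)
river: ρ → (12,15,-7)
river: ρ → (-7,13,14)
river: ρ → (14,15,-6)
river: ρ → (-6,21,5)
river: ρ → (5,19,-10)
river: ρ → (-10,21,3)
river: ρ → (3,21,-10)
river: ρ → (-10,19,5)
river: ρ → (5,21,-6)
river: ρ → (-6,15,14)
river: ρ → (14,13,-7)
ρ-cycle length = 16 (tail of 0 descent steps not counted)

16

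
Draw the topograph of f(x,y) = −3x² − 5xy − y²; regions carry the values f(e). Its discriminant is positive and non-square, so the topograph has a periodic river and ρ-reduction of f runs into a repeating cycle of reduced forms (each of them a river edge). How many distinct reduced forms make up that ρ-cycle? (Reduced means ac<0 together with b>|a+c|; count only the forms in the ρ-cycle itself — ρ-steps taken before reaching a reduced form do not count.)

D = 13, ⌊√D⌋ = 3
descent: ρ → (-1,3,1)  [lands on river]
river: ρ → (1,3,-1)
ρ-cycle length = 2 (tail of 1 descent step not counted)

2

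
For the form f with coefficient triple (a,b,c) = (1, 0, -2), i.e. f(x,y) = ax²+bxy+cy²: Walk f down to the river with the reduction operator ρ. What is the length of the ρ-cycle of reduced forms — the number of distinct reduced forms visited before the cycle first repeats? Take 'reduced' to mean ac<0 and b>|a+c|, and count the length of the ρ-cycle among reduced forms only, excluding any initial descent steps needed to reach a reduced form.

D = 8, ⌊√D⌋ = 2
descent: ρ → (-2,0,1)
descent: ρ → (1,2,-1)  [lands on river]
river: ρ → (-1,2,1)
ρ-cycle length = 2 (tail of 2 descent steps not counted)

2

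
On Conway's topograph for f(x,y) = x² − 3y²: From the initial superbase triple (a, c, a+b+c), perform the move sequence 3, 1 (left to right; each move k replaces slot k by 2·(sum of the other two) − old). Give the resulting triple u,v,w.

start (1,-3,-2) = (f(1,0),f(0,1),f(1,1))
replace slot 3: 2·(1+(-3)) − (-2) = -2 → (1,-3,-2)
replace slot 1: 2·((-3)+(-2)) − 1 = -11 → (-11,-3,-2)

-11,-3,-2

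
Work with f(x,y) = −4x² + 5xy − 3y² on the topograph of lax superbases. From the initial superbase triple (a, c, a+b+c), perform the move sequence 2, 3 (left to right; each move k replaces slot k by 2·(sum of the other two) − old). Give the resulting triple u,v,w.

start (-4,-3,-2) = (f(1,0),f(0,1),f(1,1))
replace slot 2: 2·((-4)+(-2)) − (-3) = -9 → (-4,-9,-2)
replace slot 3: 2·((-4)+(-9)) − (-2) = -24 → (-4,-9,-24)

-4,-9,-24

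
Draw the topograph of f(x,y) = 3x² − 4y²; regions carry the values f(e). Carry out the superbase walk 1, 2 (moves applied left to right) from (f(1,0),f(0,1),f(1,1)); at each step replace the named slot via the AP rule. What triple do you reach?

start (3,-4,-1) = (f(1,0),f(0,1),f(1,1))
replace slot 1: 2·((-4)+(-1)) − 3 = -13 → (-13,-4,-1)
replace slot 2: 2·((-13)+(-1)) − (-4) = -24 → (-13,-24,-1)

-13,-24,-1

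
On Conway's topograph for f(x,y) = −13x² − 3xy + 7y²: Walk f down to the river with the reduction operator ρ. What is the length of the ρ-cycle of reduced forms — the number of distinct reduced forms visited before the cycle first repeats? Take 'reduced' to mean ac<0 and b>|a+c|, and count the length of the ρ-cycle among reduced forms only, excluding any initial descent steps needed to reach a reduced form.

D = 373, ⌊√D⌋ = 19
descent: ρ → (7,17,-3)  [lands on river]
river: ρ → (-3,19,1)
river: ρ → (1,19,-3)
river: ρ → (-3,17,7)
river: ρ → (7,11,-9)
river: ρ → (-9,7,9)
river: ρ → (9,11,-7)
river: ρ → (-7,17,3)
river: ρ → (3,19,-1)
river: ρ → (-1,19,3)
river: ρ → (3,17,-7)
river: ρ → (-7,11,9)
river: ρ → (9,7,-9)
river: ρ → (-9,11,7)
ρ-cycle length = 14 (tail of 1 descent step not counted)

14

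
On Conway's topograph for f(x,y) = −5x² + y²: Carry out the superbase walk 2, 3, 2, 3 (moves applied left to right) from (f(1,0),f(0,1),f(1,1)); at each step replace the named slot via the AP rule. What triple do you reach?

start (-5,1,-4) = (f(1,0),f(0,1),f(1,1))
replace slot 2: 2·((-5)+(-4)) − 1 = -19 → (-5,-19,-4)
replace slot 3: 2·((-5)+(-19)) − (-4) = -44 → (-5,-19,-44)
replace slot 2: 2·((-5)+(-44)) − (-19) = -79 → (-5,-79,-44)
replace slot 3: 2·((-5)+(-79)) − (-44) = -124 → (-5,-79,-124)

-5,-79,-124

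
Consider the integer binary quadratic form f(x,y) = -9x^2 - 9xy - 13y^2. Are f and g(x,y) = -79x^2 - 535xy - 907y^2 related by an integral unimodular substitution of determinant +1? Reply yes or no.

D₁ = -387, D₂ = -387
f is negative-definite; reduce −f:
−f: reduced (well bottom): (9,9,13) with a≤c, −a<b≤a
flip sign back: reduced form of f is (-9,-9,-13)
g is negative-definite; reduce −g:
−g: translate: b→61 (≡535 mod 158), so (79,535,907)→(79,61,13)
−g: flip: (79,61,13)→(13,-61,79)
−g: translate: b→-9 (≡-61 mod 26), so (13,-61,79)→(13,-9,9)
−g: flip: (13,-9,9)→(9,9,13)
−g: reduced (well bottom): (9,9,13) with a≤c, −a<b≤a
flip sign back: reduced form of g is (-9,-9,-13)
reduced forms (-9, -9, -13) vs (-9, -9, -13) ⇒ equivalent

yes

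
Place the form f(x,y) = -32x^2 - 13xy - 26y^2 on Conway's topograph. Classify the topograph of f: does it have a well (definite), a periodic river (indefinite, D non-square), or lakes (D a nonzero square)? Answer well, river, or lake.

D = b²−4ac = (-13)² − 4·(-32)·(-26) = -3159
D < 0 ⇒ definite ⇒ every region one sign ⇒ single well

well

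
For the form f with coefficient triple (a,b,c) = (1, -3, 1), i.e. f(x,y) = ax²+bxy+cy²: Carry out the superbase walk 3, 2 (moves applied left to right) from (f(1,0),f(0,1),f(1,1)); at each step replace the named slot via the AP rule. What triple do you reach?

start (1,1,-1) = (f(1,0),f(0,1),f(1,1))
replace slot 3: 2·(1+1) − (-1) = 5 → (1,1,5)
replace slot 2: 2·(1+5) − 1 = 11 → (1,11,5)

1,11,5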